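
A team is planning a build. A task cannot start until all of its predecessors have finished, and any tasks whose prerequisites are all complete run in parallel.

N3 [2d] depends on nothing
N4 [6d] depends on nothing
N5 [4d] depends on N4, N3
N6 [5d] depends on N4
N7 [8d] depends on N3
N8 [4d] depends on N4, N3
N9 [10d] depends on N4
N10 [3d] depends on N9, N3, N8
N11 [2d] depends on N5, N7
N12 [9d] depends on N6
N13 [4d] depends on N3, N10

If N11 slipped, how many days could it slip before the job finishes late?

The longest chain is N4→N9→N10→N13 = 6+10+3+4 = 23; overall finish 23 days.
The longest chain containing N11 totals 12 days.
Slack of N11 = 21 − 10 = 11 days.

11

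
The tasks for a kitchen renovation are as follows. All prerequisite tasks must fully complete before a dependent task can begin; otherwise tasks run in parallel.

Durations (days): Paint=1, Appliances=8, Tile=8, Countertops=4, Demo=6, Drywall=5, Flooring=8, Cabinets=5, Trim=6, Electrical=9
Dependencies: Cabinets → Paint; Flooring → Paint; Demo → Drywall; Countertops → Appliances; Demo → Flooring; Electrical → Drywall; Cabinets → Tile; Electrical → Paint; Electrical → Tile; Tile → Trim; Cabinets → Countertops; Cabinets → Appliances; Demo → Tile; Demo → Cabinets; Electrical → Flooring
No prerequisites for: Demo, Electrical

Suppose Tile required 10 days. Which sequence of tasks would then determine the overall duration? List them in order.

Baseline: Demo→Cabinets→Tile→Trim = 6+5+8+6 = 25 → 25 days.
Tile lies on that path, so at 10 days the path becomes 27 days.
No other chain overtakes it, so the finish is 27 days.

Demo, Cabinets, Tile, Trim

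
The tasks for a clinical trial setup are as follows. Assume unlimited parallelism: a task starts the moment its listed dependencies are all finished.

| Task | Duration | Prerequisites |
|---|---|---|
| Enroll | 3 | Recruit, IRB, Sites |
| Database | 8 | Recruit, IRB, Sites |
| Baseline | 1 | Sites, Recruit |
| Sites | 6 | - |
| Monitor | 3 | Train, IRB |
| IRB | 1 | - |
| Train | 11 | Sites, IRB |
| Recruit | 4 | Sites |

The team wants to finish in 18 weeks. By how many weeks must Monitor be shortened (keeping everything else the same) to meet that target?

2

Current finish: 20 weeks; target: 18.
Monitor is on every critical path, so each week cut from Monitor cuts the finish by one (this holds down to a finish of 18).
Need 20 − 18 = 2 weeks off Monitor → Monitor becomes 1 week, finish becomes 18.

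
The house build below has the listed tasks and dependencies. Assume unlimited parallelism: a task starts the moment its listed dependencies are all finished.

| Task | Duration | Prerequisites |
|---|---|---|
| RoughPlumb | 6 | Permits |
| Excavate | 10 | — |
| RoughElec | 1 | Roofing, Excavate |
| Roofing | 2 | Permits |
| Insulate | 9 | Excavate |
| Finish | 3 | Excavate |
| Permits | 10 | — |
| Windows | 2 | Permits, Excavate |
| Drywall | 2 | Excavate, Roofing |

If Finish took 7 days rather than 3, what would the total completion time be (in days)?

19

Critical path before the change: Excavate→Insulate = 10+9 = 19 giving 19 days.
Finish is off the critical path — its longest chain is 13 days, giving 6 of slack.
That remains the longest chain; total 19 days.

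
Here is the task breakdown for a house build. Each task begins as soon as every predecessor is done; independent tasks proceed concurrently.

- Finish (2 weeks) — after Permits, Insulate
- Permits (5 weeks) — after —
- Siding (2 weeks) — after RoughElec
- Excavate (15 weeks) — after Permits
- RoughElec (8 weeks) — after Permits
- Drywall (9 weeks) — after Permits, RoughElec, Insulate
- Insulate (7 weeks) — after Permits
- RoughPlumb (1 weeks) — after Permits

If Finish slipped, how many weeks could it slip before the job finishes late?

8

The longest chain is Permits→RoughElec→Drywall = 5+8+9 = 22; overall finish 22 weeks.
The longest chain containing Finish totals 14 weeks.
Float = 22 − 14 = 8.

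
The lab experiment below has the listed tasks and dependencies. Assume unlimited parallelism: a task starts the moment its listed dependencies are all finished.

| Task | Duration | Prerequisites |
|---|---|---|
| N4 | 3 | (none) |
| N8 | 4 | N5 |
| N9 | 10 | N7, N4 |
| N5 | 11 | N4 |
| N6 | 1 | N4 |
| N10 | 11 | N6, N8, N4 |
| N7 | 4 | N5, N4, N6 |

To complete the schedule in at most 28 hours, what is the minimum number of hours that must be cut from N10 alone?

Current finish: 29 hours; target: 28.
N10 is on every critical path, so each hour cut from N10 cuts the finish by one (this holds down to a finish of 28).
Need 29 − 28 = 1 hour off N10 → N10 becomes 10 hours, finish becomes 28.

1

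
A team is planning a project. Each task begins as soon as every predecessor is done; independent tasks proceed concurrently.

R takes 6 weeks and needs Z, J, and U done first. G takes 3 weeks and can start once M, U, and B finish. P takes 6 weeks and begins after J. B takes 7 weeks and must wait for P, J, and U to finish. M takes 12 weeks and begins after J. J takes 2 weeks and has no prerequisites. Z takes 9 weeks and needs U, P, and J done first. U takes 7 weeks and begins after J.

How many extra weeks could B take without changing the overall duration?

5

J→U→Z→R = 2+7+9+6 = 24 sets the makespan at 24 weeks.
Longest path through B: 19 weeks (earliest finish 16, latest finish 21).
Float = 24 − 19 = 5.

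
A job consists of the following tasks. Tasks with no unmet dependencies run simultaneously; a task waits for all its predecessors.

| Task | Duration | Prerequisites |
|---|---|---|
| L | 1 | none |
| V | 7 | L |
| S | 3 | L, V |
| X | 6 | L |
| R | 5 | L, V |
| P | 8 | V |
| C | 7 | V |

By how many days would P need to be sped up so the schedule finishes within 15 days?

Current finish: 16 days; target: 15.
P is on every critical path, so each day cut from P cuts the finish by one (this holds down to a finish of 15).
Need 16 − 15 = 1 day off P → P becomes 7 days, finish becomes 15.

1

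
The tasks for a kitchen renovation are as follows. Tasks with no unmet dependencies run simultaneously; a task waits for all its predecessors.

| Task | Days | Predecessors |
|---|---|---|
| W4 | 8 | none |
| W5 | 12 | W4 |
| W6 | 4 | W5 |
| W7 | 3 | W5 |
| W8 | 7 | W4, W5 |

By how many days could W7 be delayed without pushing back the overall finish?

4

Critical path: W4→W5→W8 = 8+12+7 = 27, so the finish is 27 days.
Longest path through W7: 23 days (earliest finish 23, latest finish 27).
Slack of W7 = 24 − 20 = 4 days.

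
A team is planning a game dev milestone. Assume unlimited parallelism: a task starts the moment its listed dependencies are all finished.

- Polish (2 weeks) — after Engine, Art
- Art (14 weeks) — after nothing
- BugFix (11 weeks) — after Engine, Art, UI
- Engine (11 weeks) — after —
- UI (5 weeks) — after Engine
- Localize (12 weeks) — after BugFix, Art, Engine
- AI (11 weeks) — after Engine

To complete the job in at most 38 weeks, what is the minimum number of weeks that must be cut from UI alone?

1

Current finish: 39 weeks; target: 38.
UI is on every critical path, so each week cut from UI cuts the finish by one (this holds down to a finish of 37).
Need 39 − 38 = 1 week off UI → UI becomes 4 weeks, finish becomes 38.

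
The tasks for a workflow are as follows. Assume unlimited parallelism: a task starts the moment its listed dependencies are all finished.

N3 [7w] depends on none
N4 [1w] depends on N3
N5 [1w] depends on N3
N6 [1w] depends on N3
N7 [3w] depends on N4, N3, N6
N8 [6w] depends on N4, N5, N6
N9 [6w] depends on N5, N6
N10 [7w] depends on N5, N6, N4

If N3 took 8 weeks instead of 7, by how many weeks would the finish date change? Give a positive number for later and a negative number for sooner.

1

Baseline: N3→N4→N10 = 7+1+7 = 15 → 15 weeks.
Since N3 is critical, the +1 change carries straight to that chain (now 16 weeks).
The critical path is still N3→N4→N10; finish is now 16 weeks.
Change in finish: 16 − 15 = +1 weeks.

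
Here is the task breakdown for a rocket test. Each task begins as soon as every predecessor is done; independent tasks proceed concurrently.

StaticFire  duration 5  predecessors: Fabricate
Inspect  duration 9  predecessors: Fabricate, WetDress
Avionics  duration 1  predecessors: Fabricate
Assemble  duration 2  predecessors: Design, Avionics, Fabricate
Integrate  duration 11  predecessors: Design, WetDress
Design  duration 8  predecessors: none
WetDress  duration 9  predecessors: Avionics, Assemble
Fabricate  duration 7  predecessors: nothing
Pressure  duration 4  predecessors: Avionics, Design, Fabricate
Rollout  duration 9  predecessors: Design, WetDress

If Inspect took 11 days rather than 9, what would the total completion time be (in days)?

The binding path is Design→Assemble→WetDress→Integrate = 8+2+9+11 = 30; finish at 30 days.
Inspect is off the critical path — its longest chain is 28 days, giving 2 of slack.
New critical path: Design→Assemble→WetDress→Inspect = 8+2+9+11 = 30 ⇒ 30 days.

30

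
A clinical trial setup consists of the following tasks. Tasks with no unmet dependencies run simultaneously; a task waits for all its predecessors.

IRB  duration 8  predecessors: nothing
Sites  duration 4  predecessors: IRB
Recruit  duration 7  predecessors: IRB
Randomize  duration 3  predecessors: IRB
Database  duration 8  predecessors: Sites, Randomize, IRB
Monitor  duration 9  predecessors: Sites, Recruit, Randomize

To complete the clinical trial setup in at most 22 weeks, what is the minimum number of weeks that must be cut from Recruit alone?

2

Current finish: 24 weeks; target: 22.
Recruit is on every critical path, so each week cut from Recruit cuts the finish by one (this holds down to a finish of 21).
Need 24 − 22 = 2 weeks off Recruit → Recruit becomes 5 weeks, finish becomes 22.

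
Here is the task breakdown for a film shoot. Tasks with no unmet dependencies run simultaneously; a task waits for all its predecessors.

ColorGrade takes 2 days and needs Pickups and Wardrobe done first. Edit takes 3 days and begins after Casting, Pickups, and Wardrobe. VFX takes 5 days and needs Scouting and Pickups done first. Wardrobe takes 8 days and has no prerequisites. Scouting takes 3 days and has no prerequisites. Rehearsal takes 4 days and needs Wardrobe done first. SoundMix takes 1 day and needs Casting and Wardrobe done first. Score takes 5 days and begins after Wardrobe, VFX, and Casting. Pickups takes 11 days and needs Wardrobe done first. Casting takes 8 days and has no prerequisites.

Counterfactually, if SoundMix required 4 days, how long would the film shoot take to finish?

Actual critical path: Wardrobe→Pickups→VFX→Score = 8+11+5+5 = 29 ⇒ 29 days.
SoundMix has 20 days of float (longest path through it is 9).
The critical path is still Wardrobe→Pickups→VFX→Score; finish is now 29 days.

29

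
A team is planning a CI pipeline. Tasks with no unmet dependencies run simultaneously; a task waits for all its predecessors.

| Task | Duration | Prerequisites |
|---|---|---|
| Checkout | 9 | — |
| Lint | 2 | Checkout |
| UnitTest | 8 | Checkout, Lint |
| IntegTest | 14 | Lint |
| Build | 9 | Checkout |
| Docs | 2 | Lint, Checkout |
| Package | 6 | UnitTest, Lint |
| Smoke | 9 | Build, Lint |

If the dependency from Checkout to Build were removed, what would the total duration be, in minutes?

Original critical path: Checkout→Build→Smoke = 9+9+9 = 27 ⇒ 27 minutes.
Without Checkout→Build, Build's earliest start moves from 9 to 0.
The longest chain is now Checkout→Lint→UnitTest→Package = 9+2+8+6 = 25, so the plan takes 25 minutes.

25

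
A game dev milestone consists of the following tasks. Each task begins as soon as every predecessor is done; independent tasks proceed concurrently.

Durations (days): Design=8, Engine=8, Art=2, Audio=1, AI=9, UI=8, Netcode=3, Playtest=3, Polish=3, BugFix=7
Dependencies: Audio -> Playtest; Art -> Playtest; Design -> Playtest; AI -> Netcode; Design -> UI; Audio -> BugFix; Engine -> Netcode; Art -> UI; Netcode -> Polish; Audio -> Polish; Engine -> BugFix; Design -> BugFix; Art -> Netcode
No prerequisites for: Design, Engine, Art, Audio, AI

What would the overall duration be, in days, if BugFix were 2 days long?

16

Baseline: Design→UI = 8+8 = 16 → 16 days.
The longest path through BugFix is only 15 days, so BugFix has float 1.
No other chain overtakes it, so the finish is 16 days.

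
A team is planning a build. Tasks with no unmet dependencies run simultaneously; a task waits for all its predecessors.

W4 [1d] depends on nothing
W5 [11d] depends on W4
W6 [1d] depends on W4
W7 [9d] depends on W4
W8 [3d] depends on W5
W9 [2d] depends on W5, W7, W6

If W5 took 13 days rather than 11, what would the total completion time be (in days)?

Critical path before the change: W4→W5→W8 = 1+11+3 = 15 giving 15 days.
Since W5 is critical, the +2 change carries straight to that chain (now 17 days).
That remains the longest chain; total 17 days.

17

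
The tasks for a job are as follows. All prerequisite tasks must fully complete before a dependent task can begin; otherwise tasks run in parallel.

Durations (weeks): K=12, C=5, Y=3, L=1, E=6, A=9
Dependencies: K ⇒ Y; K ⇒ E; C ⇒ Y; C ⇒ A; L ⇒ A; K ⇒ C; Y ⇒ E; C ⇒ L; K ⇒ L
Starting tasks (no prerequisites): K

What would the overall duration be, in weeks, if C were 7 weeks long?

29

The binding path is K→C→L→A = 12+5+1+9 = 27; finish at 27 weeks.
C is on the critical path; changing it to 7 makes that path 29 weeks.
The critical path is still K→C→L→A; finish is now 29 weeks.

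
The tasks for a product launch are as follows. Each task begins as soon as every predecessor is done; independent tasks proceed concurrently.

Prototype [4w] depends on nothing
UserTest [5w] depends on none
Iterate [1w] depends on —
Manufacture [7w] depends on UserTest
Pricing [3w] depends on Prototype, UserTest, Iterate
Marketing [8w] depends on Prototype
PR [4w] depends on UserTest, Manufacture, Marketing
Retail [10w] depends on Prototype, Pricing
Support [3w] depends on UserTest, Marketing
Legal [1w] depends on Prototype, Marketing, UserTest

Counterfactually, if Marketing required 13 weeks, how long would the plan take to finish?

21

As given, the longest chain is UserTest→Pricing→Retail = 5+3+10 = 18, so the finish is 18 weeks.
Marketing is off the critical path — its longest chain is 16 weeks, giving 2 of slack.
The binding chain switches to Prototype→Marketing→PR = 4+13+4 = 21; finish 21 weeks.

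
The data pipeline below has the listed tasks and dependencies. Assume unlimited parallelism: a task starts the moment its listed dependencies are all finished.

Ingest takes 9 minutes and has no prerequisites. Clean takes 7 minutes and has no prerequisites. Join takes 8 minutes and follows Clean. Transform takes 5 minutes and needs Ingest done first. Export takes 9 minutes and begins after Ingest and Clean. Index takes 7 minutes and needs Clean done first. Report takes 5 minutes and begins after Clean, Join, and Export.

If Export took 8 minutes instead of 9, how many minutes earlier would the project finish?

1

Actual critical path: Ingest→Export→Report = 9+9+5 = 23 ⇒ 23 minutes.
Since Export is critical, the -1 change carries straight to that chain (now 22 minutes).
No other chain overtakes it, so the finish is 22 minutes.
Change in finish: 22 − 23 = -1 minutes.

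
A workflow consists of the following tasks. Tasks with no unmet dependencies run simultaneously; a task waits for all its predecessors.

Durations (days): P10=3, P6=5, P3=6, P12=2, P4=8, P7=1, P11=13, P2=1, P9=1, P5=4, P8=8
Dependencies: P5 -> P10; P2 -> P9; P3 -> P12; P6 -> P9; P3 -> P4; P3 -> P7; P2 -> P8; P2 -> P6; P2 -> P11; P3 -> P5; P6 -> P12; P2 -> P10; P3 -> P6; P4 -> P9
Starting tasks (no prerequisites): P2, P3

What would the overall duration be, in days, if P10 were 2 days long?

15

As given, the longest chain is P3→P4→P9 = 6+8+1 = 15, so the finish is 15 days.
The longest path through P10 is only 13 days, so P10 has float 2.
That remains the longest chain; total 15 days.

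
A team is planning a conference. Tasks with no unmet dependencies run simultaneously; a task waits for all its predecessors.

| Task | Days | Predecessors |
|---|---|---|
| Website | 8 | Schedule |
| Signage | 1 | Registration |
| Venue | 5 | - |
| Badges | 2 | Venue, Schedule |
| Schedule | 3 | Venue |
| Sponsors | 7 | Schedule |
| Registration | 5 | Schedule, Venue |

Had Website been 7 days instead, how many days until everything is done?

The binding path is Venue→Schedule→Website = 5+3+8 = 16; finish at 16 days.
Website is on the critical path; changing it to 7 makes that path 15 days.
Now Venue→Schedule→Sponsors = 5+3+7 = 15 is longest, so the finish becomes 15 days.

15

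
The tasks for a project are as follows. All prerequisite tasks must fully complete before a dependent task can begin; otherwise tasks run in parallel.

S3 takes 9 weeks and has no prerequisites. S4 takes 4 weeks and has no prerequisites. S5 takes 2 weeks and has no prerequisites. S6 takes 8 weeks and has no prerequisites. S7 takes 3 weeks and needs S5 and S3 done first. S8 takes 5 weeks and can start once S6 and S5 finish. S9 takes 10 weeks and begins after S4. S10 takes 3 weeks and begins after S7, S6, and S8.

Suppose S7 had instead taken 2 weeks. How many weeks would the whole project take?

16

The binding path is S6→S8→S10 = 8+5+3 = 16; finish at 16 weeks.
S7 has 1 week of float (longest path through it is 15).
No other chain overtakes it, so the finish is 16 weeks.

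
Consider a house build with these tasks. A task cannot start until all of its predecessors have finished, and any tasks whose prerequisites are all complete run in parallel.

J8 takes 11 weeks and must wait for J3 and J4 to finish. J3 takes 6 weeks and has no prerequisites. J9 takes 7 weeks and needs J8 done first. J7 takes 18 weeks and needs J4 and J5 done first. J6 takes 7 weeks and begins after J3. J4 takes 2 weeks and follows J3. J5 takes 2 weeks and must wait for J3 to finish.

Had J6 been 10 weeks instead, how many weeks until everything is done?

26

The binding path is J3→J4→J7 = 6+2+18 = 26; finish at 26 weeks.
J6 is off the critical path — its longest chain is 13 weeks, giving 13 of slack.
The critical path is still J3→J4→J7; finish is now 26 weeks.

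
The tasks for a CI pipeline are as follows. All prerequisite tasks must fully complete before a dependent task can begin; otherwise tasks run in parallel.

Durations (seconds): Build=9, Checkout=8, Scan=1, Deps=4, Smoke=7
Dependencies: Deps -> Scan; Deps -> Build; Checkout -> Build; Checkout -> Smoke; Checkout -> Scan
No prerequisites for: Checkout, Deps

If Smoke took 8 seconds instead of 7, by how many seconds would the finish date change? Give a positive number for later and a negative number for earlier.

Baseline: Checkout→Build = 8+9 = 17 → 17 seconds.
The longest path through Smoke is only 15 seconds, so Smoke has float 2.
No other chain overtakes it, so the finish is 17 seconds.
Change in finish: 17 − 17 = +0 seconds.

0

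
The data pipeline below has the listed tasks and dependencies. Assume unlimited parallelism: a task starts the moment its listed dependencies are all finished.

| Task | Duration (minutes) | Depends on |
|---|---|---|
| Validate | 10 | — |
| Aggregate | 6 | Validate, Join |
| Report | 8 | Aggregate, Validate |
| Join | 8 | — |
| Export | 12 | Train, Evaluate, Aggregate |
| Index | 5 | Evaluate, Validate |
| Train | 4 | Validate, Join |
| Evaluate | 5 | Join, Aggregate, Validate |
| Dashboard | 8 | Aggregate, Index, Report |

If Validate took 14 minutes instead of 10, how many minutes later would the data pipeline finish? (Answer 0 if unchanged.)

4

The binding path is Validate→Aggregate→Evaluate→Index→Dashboard = 10+6+5+5+8 = 34; finish at 34 minutes.
Since Validate is critical, the +4 change carries straight to that chain (now 38 minutes).
The critical path is still Validate→Aggregate→Evaluate→Index→Dashboard; finish is now 38 minutes.
Change in finish: 38 − 34 = +4 minutes.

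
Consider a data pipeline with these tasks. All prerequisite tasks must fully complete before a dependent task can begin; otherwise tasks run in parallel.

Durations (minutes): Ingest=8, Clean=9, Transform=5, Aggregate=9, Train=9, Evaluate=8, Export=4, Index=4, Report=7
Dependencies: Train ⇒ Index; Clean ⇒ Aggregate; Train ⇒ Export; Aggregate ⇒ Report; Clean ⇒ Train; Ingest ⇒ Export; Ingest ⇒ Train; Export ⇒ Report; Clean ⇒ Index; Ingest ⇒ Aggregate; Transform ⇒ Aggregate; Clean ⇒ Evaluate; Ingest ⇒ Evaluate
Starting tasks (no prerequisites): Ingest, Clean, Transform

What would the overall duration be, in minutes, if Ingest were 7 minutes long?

29

Baseline: Clean→Train→Export→Report = 9+9+4+7 = 29 → 29 minutes.
Ingest has 1 minute of float (longest path through it is 28).
That remains the longest chain; total 29 minutes.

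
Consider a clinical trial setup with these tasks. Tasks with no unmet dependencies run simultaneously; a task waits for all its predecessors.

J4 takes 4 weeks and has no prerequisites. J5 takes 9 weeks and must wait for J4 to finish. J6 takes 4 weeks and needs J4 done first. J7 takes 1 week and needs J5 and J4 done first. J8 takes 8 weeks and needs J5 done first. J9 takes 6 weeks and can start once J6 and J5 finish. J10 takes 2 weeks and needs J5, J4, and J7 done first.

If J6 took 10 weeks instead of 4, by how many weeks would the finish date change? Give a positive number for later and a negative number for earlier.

The binding path is J4→J5→J8 = 4+9+8 = 21; finish at 21 weeks.
The longest path through J6 is only 14 weeks, so J6 has float 7.
The critical path is still J4→J5→J8; finish is now 21 weeks.
Change in finish: 21 − 21 = +0 weeks.

0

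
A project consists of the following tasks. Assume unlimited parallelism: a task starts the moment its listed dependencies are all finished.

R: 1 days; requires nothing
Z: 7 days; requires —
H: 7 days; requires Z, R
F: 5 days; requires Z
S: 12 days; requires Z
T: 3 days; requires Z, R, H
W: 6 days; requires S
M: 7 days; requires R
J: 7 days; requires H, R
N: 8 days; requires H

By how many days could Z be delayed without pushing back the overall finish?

0

Critical path: Z→S→W = 7+12+6 = 25, so the finish is 25 days.
Longest path through Z: 25 days (earliest finish 7, latest finish 7).
Float = 25 − 25 = 0.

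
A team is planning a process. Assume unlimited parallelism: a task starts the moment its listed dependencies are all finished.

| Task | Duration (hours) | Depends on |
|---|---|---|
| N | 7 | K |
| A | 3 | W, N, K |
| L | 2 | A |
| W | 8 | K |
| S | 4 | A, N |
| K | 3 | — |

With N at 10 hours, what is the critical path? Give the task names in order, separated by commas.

K, N, A, S

The binding path is K→W→A→S = 3+8+3+4 = 18; finish at 18 hours.
N is off the critical path — its longest chain is 17 hours, giving 1 of slack.
New critical path: K→N→A→S = 3+10+3+4 = 20 ⇒ 20 hours.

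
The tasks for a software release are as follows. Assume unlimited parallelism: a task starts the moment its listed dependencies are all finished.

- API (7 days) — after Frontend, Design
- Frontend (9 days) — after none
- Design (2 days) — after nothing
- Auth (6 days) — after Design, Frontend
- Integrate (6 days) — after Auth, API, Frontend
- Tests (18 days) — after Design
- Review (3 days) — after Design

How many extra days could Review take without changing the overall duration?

17

Critical path: Frontend→API→Integrate = 9+7+6 = 22, so the finish is 22 days.
Review finishes as early as 5 and must finish by 22.
Slack of Review = 19 − 2 = 17 days.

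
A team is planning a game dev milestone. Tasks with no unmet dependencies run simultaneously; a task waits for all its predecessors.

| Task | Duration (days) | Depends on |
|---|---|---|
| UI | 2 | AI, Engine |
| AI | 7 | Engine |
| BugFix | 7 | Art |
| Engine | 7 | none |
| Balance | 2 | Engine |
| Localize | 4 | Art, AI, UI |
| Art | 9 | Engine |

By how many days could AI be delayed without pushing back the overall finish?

Engine→Art→BugFix = 7+9+7 = 23 sets the makespan at 23 days.
Longest path through AI: 20 days (earliest finish 14, latest finish 17).
Slack of AI = 10 − 7 = 3 days.

3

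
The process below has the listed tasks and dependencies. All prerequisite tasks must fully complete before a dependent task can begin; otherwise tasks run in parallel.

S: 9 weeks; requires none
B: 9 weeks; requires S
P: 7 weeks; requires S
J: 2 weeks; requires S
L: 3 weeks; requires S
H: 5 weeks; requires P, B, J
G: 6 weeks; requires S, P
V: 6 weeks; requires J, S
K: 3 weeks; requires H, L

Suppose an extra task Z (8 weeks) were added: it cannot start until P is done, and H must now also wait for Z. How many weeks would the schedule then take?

Originally the schedule takes 26 weeks.
With Z inserted, H now waits for max(P, B, J, Z).
New critical path: S→P→Z→H→K = 9+7+8+5+3 = 32 ⇒ 32 weeks.

32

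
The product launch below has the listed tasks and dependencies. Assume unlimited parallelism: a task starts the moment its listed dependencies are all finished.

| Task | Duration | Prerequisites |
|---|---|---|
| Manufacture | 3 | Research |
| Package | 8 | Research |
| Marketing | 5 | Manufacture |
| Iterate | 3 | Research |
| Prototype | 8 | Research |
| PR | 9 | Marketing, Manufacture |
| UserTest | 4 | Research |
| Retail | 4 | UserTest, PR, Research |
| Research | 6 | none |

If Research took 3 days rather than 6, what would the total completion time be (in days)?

24

Baseline: Research→Manufacture→Marketing→PR→Retail = 6+3+5+9+4 = 27 → 27 days.
Research lies on that path, so at 3 days the path becomes 24 days.
No other chain overtakes it, so the finish is 24 days.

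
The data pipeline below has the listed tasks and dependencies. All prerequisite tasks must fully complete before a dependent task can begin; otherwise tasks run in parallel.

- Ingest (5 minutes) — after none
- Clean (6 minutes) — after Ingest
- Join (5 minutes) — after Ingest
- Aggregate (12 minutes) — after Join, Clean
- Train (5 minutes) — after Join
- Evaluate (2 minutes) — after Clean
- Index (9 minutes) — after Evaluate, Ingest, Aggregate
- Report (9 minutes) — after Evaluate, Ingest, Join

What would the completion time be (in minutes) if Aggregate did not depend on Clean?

Before: longest chain Ingest→Clean→Aggregate→Index = 5+6+12+9 = 32, finish 32.
Without Clean→Aggregate, Aggregate's earliest start moves from 11 to 10.
The longest chain is now Ingest→Join→Aggregate→Index = 5+5+12+9 = 31, so the plan takes 31 minutes.

31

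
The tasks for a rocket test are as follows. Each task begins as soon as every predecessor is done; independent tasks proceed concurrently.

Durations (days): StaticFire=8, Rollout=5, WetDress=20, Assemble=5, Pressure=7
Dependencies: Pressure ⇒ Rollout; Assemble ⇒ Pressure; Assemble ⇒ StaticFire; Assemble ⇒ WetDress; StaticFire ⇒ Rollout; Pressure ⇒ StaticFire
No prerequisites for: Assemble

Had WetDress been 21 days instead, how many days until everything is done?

26

Actual critical path: Assemble→WetDress = 5+20 = 25 ⇒ 25 days.
WetDress is on the critical path; changing it to 21 makes that path 26 days.
The critical path is still Assemble→WetDress; finish is now 26 days.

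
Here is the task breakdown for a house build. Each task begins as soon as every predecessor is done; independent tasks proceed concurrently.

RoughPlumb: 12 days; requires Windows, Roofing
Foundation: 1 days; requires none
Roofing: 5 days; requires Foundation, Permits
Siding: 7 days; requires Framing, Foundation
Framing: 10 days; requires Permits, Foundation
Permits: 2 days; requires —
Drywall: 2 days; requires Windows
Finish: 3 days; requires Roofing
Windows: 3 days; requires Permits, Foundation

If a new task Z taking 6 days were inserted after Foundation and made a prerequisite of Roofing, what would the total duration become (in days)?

24

Originally the project takes 19 days.
With Z inserted, Roofing now waits for max(Foundation, Permits, Z).
New critical path: Foundation→Z→Roofing→RoughPlumb = 1+6+5+12 = 24 ⇒ 24 days.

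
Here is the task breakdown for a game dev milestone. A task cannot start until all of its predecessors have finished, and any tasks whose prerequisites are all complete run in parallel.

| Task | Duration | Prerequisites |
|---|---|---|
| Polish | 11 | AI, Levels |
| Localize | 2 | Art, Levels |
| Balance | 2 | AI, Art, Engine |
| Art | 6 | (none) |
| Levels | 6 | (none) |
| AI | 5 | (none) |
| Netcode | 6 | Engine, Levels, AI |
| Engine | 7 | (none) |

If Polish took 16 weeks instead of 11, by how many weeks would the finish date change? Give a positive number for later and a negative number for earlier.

Critical path before the change: Levels→Polish = 6+11 = 17 giving 17 weeks.
Polish is on the critical path; changing it to 16 makes that path 22 weeks.
That remains the longest chain; total 22 weeks.
Change in finish: 22 − 17 = +5 weeks.

5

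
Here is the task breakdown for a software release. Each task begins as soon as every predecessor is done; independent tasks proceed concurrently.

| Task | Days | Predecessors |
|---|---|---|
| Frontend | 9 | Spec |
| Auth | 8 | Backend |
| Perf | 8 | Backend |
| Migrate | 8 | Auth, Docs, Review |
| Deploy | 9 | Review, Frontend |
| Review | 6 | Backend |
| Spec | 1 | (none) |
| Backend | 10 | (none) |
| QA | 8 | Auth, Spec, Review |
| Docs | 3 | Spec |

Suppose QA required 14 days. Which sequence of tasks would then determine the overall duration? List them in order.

Critical path before the change: Backend→Auth→QA = 10+8+8 = 26 giving 26 days.
QA lies on that path, so at 14 days the path becomes 32 days.
The critical path is still Backend→Auth→QA; finish is now 32 days.

Backend, Auth, QA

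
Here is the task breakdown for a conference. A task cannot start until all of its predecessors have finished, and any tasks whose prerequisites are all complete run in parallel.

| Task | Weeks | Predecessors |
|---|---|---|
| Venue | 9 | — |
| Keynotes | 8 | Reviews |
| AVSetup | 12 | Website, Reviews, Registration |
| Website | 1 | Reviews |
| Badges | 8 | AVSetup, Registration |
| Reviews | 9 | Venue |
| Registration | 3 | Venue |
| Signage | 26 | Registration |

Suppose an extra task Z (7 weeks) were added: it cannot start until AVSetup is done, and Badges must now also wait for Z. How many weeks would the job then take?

Originally the job takes 39 weeks.
With Z inserted, Badges now waits for max(AVSetup, Registration, Z).
New critical path: Venue→Reviews→Website→AVSetup→Z→Badges = 9+9+1+12+7+8 = 46 ⇒ 46 weeks.

46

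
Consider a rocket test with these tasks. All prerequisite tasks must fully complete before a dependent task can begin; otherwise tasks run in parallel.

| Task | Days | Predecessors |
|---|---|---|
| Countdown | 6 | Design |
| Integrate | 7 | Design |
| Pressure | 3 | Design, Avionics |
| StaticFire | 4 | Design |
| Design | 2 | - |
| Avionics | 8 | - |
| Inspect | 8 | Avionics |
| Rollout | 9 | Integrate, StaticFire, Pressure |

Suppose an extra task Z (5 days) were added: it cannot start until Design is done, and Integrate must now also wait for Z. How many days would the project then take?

Originally the project takes 20 days.
With Z inserted, Integrate now waits for max(Design, Z).
New critical path: Design→Z→Integrate→Rollout = 2+5+7+9 = 23 ⇒ 23 days.

23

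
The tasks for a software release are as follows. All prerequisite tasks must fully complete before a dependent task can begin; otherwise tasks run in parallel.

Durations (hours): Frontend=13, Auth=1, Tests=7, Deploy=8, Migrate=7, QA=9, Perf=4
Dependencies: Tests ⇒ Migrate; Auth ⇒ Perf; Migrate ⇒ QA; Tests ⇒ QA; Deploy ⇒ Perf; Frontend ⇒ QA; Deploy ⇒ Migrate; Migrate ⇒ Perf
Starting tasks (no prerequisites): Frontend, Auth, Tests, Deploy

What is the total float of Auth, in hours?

The longest chain is Deploy→Migrate→QA = 8+7+9 = 24; overall finish 24 hours.
Longest path through Auth: 5 hours (earliest finish 1, latest finish 20).
Slack of Auth = 19 − 0 = 19 hours.

19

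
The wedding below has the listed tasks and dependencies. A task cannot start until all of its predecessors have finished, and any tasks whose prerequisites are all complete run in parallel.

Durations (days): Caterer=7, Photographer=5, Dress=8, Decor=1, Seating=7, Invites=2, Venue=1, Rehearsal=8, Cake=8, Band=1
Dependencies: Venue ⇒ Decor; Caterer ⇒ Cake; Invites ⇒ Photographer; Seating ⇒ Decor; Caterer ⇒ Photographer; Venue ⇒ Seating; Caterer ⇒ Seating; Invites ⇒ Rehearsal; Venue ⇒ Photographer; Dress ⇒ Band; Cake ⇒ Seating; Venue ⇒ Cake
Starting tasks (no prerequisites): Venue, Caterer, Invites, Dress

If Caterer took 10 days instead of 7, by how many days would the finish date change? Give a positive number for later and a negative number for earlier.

3

As given, the longest chain is Caterer→Cake→Seating→Decor = 7+8+7+1 = 23, so the finish is 23 days.
Caterer is on the critical path; changing it to 10 makes that path 26 days.
No other chain overtakes it, so the finish is 26 days.
Change in finish: 26 − 23 = +3 days.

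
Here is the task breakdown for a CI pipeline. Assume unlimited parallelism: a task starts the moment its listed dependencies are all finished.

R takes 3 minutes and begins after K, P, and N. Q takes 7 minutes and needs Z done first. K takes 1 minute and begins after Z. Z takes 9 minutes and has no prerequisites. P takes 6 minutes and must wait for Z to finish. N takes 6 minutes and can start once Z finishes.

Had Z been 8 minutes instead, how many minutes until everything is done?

17

The binding path is Z→P→R = 9+6+3 = 18; finish at 18 minutes.
Since Z is critical, the -1 change carries straight to that chain (now 17 minutes).
No other chain overtakes it, so the finish is 17 minutes.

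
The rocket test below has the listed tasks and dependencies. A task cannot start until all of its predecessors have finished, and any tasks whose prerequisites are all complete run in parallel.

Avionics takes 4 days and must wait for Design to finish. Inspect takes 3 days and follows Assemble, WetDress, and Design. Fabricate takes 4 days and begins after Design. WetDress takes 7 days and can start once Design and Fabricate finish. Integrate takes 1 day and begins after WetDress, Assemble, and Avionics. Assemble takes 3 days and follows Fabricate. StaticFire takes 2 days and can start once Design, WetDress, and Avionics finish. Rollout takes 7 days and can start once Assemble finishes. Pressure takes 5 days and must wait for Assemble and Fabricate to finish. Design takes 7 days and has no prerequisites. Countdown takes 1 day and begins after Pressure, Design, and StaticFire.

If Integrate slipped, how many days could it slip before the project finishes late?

The longest chain is Design→Fabricate→Assemble→Rollout = 7+4+3+7 = 21; overall finish 21 days.
Longest path through Integrate: 19 days (earliest finish 19, latest finish 21).
Float = 21 − 19 = 2.

2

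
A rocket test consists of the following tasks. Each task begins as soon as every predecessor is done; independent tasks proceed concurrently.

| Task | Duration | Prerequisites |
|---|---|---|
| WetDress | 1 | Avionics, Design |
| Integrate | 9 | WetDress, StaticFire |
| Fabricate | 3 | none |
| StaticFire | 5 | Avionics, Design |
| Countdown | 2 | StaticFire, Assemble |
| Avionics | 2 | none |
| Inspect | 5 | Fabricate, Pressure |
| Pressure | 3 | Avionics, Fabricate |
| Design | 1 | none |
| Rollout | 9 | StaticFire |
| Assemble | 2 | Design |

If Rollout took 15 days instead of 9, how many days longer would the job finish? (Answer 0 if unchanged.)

Critical path before the change: Avionics→StaticFire→Rollout = 2+5+9 = 16 giving 16 days.
Since Rollout is critical, the +6 change carries straight to that chain (now 22 days).
The critical path is still Avionics→StaticFire→Rollout; finish is now 22 days.
Change in finish: 22 − 16 = +6 days.

6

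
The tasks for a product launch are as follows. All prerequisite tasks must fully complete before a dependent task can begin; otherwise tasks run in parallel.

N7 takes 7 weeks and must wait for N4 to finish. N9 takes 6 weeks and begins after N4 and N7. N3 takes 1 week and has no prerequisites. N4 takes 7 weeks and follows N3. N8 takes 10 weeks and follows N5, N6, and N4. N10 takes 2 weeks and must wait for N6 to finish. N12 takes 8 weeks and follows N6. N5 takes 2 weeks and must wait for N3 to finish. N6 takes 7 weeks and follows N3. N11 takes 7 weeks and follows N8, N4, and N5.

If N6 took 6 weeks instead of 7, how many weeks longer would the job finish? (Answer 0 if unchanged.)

The binding path is N3→N6→N8→N11 = 1+7+10+7 = 25; finish at 25 weeks.
N6 lies on that path, so at 6 weeks the path becomes 24 weeks.
New critical path: N3→N4→N8→N11 = 1+7+10+7 = 25 ⇒ 25 weeks.
Change in finish: 25 − 25 = +0 weeks.

0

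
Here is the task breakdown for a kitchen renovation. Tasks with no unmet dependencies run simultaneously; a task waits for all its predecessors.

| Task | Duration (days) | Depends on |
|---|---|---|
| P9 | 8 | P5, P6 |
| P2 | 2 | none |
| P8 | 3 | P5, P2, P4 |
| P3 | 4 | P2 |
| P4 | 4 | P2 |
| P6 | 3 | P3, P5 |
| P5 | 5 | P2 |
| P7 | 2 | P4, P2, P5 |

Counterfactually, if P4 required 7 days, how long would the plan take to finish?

As given, the longest chain is P2→P5→P6→P9 = 2+5+3+8 = 18, so the finish is 18 days.
The longest path through P4 is only 9 days, so P4 has float 9.
That remains the longest chain; total 18 days.

18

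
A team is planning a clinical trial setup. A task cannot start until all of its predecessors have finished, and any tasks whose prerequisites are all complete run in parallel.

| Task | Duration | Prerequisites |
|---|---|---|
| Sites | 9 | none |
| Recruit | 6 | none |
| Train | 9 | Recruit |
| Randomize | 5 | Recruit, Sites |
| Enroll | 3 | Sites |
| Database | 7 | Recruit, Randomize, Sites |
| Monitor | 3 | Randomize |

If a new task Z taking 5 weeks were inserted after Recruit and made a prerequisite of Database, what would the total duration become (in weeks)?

Originally the job takes 21 weeks.
With Z inserted, Database now waits for max(Recruit, Randomize, Sites, Z).
New critical path: Sites→Randomize→Database = 9+5+7 = 21 ⇒ 21 weeks.

21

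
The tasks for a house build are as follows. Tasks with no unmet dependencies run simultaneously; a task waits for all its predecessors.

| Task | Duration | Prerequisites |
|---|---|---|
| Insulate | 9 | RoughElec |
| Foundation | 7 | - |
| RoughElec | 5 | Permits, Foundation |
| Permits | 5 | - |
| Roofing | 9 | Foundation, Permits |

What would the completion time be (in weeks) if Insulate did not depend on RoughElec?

Before: longest chain Foundation→RoughElec→Insulate = 7+5+9 = 21, finish 21.
Without RoughElec→Insulate, Insulate's earliest start moves from 12 to 0.
After: Foundation→Roofing = 7+9 = 16 → 16 weeks.

16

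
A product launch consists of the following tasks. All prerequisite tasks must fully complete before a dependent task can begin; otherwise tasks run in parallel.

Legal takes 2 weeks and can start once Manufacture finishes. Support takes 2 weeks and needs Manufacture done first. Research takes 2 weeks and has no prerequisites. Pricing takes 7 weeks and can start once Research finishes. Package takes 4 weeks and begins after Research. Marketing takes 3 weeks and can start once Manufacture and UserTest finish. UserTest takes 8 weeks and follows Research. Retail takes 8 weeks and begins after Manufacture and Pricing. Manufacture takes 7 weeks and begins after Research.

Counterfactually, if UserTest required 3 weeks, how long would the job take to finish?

17

Baseline: Research→Manufacture→Retail = 2+7+8 = 17 → 17 weeks.
UserTest is off the critical path — its longest chain is 13 weeks, giving 4 of slack.
That remains the longest chain; total 17 weeks.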